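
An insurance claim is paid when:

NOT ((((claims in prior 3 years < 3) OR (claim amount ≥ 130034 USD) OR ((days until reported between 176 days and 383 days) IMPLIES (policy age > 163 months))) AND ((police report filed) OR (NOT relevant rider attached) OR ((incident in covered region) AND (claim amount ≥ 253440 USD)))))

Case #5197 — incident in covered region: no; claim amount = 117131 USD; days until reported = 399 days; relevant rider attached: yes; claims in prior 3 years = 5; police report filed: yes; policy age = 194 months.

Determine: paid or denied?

Atomic conditions:
  claims in prior 3 years < 3: 5 < 3 is false
  claim amount ≥ 130034 USD: 117131 ≥ 130034 is false
  days until reported between 176 days and 383 days: 399 in [176, 383] is false
  policy age > 163 months: 194 > 163 is true
  police report filed: yes → true
  NOT relevant rider attached: yes → false
  incident in covered region: no → false
  claim amount ≥ 253440 USD: 117131 ≥ 253440 is false
Combine:
[1.1.3] false → true (antecedent false ⇒ implication holds) = true
[1.1] false OR false OR true = true
[1.2.3] false AND false = false
[1.2] true OR false OR false = true
[1] true AND true = true
[root] NOT true = false
Overall: false → denied

Denied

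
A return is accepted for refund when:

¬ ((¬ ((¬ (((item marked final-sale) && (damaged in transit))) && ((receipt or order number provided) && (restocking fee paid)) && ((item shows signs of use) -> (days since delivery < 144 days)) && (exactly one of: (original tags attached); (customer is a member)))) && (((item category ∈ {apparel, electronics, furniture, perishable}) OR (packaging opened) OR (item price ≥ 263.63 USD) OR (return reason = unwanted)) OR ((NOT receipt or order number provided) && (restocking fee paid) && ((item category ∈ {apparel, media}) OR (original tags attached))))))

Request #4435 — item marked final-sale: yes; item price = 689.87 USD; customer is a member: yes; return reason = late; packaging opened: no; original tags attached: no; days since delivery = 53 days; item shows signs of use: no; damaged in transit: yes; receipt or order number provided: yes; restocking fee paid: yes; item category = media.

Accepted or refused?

Refused

Atomic conditions:
  item marked final-sale: yes → true
  damaged in transit: yes → true
  receipt or order number provided: yes → true
  restocking fee paid: yes → true
  item shows signs of use: no → false
  days since delivery < 144 days: 53 < 144 is true
  original tags attached: no → false
  customer is a member: yes → true
  item category ∈ {apparel, electronics, furniture, perishable}: media is not in the set → false
  packaging opened: no → false
  item price ≥ 263.63 USD: 689.87 ≥ 263.63 is true
  return reason = unwanted: late == unwanted is false
  NOT receipt or order number provided: yes → false
  item category ∈ {apparel, media}: media is in the set → true
Combine:
[1.1.1.1.1] true AND true = true
[1.1.1.1] NOT true = false
[1.1.1.2] true AND true = true
[1.1.1.3] false → true (antecedent false ⇒ implication holds) = true
[1.1.1.4] exactly-one(false, true) = true
[1.1.1] false AND true AND true AND true = false
[1.1] NOT false = true
[1.2.1] false OR false OR true OR false = true
[1.2.2.3] true OR false = true
[1.2.2] false AND true AND true = false
[1.2] true OR false = true
[1] true AND true = true
[root] NOT true = false
Overall: false → refused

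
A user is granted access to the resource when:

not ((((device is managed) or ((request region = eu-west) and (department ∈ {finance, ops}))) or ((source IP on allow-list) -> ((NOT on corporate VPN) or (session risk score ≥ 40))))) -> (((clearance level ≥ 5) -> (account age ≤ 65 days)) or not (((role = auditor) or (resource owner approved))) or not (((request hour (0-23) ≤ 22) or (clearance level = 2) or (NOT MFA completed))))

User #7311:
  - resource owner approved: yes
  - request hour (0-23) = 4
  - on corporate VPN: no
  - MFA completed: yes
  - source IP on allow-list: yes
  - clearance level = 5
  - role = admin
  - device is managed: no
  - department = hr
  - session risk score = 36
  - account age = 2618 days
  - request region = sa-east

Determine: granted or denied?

Granted

Atomic conditions:
  device is managed: no → false
  request region = eu-west: sa-east == eu-west is false
  department ∈ {finance, ops}: hr is not in the set → false
  source IP on allow-list: yes → true
  NOT on corporate VPN: no → true
  session risk score ≥ 40: 36 ≥ 40 is false
  clearance level ≥ 5: 5 ≥ 5 is true
  account age ≤ 65 days: 2618 ≤ 65 is false
  role = auditor: admin == auditor is false
  resource owner approved: yes → true
  request hour (0-23) ≤ 22: 4 ≤ 22 is true
  clearance level = 2: 5 == 2 is false
  NOT MFA completed: yes → false
Combine:
[1.1.1.2] false AND false = false
[1.1.1] false OR false = false
[1.1.2.2] true OR false = true
[1.1.2] true → true = true
[1.1] false OR true = true
[1] NOT true = false
[2.1] true → false = false
[2.2.1] false OR true = true
[2.2] NOT true = false
[2.3.1] true OR false OR false = true
[2.3] NOT true = false
[2] false OR false OR false = false
[root] false → false (antecedent false ⇒ implication holds) = true
Overall: true → granted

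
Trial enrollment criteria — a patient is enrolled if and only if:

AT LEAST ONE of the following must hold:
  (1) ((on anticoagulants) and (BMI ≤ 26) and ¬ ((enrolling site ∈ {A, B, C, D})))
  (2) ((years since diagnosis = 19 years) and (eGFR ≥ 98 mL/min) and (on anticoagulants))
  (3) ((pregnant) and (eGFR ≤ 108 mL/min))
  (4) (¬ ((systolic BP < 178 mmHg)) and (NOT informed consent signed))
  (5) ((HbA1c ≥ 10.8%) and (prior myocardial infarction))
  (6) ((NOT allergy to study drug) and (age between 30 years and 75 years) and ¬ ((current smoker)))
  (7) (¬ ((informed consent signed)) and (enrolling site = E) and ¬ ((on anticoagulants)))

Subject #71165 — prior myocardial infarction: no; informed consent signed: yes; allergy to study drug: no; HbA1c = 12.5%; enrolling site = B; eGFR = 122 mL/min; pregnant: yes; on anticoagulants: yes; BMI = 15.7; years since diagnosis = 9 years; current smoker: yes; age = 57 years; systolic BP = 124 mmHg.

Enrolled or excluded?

Excluded

Atomic conditions:
  on anticoagulants: yes → true
  BMI ≤ 26: 15.7 ≤ 26 is true
  enrolling site ∈ {A, B, C, D}: B is in the set → true
  years since diagnosis = 19 years: 9 == 19 is false
  eGFR ≥ 98 mL/min: 122 ≥ 98 is true
  pregnant: yes → true
  eGFR ≤ 108 mL/min: 122 ≤ 108 is false
  systolic BP < 178 mmHg: 124 < 178 is true
  NOT informed consent signed: yes → false
  HbA1c ≥ 10.8%: 12.5 ≥ 10.8 is true
  prior myocardial infarction: no → false
  NOT allergy to study drug: no → true
  age between 30 years and 75 years: 57 in [30, 75] is true
  current smoker: yes → true
  informed consent signed: yes → true
  enrolling site = E: B == E is false
Combine:
[1.3] NOT true = false
[1] true AND true AND false = false
[2] false AND true AND true = false
[3] true AND false = false
[4.1] NOT true = false
[4] false AND false = false
[5] true AND false = false
[6.3] NOT true = false
[6] true AND true AND false = false
[7.1] NOT true = false
[7.3] NOT true = false
[7] false AND false AND false = false
[root] false OR false OR false OR false OR false OR false OR false = false
Overall: false → excluded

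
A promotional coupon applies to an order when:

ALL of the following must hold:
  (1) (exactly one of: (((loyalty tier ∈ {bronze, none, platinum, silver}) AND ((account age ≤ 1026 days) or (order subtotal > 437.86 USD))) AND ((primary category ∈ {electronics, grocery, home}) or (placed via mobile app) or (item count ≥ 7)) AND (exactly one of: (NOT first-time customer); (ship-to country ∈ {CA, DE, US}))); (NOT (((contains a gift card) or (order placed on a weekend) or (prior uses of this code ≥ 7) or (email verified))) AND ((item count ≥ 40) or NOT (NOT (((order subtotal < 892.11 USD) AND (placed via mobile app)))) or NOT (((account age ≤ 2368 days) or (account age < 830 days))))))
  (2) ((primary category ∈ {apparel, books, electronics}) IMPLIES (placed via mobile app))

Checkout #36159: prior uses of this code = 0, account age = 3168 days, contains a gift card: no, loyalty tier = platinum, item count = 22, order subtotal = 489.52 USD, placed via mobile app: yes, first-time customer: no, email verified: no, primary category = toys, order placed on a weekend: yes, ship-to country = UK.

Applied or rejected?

Applied

Atomic conditions:
  loyalty tier ∈ {bronze, none, platinum, silver}: platinum is in the set → true
  account age ≤ 1026 days: 3168 ≤ 1026 is false
  order subtotal > 437.86 USD: 489.52 > 437.86 is true
  primary category ∈ {electronics, grocery, home}: toys is not in the set → false
  placed via mobile app: yes → true
  item count ≥ 7: 22 ≥ 7 is true
  NOT first-time customer: no → true
  ship-to country ∈ {CA, DE, US}: UK is not in the set → false
  contains a gift card: no → false
  order placed on a weekend: yes → true
  prior uses of this code ≥ 7: 0 ≥ 7 is false
  email verified: no → false
  item count ≥ 40: 22 ≥ 40 is false
  order subtotal < 892.11 USD: 489.52 < 892.11 is true
  account age ≤ 2368 days: 3168 ≤ 2368 is false
  account age < 830 days: 3168 < 830 is false
  primary category ∈ {apparel, books, electronics}: toys is not in the set → false
Combine:
[1.1.1.2] false OR true = true
[1.1.1] true AND true = true
[1.1.2] false OR true OR true = true
[1.1.3] exactly-one(true, false) = true
[1.1] true AND true AND true = true
[1.2.1.1] false OR true OR false OR false = true
[1.2.1] NOT true = false
[1.2.2.2.1.1] true AND true = true
[1.2.2.2.1] NOT true = false
[1.2.2.2] NOT false = true
[1.2.2.3.1] false OR false = false
[1.2.2.3] NOT false = true
[1.2.2] false OR true OR true = true
[1.2] false AND true = false
[1] exactly-one(true, false) = true
[2] false → true (antecedent false ⇒ implication holds) = true
[root] true AND true = true
Overall: true → applied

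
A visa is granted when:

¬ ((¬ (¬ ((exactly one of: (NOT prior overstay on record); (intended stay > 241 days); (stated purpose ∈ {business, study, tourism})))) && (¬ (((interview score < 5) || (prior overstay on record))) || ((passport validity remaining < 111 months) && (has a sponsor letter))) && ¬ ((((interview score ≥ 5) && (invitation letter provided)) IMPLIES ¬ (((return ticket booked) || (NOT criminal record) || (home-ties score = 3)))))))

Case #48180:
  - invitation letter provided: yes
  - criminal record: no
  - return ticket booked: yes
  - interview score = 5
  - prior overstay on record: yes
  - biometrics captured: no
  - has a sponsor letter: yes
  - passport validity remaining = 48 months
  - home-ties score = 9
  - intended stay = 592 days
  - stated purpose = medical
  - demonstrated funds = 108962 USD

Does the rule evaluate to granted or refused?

Atomic conditions:
  NOT prior overstay on record: yes → false
  intended stay > 241 days: 592 > 241 is true
  stated purpose ∈ {business, study, tourism}: medical is not in the set → false
  interview score < 5: 5 < 5 is false
  prior overstay on record: yes → true
  passport validity remaining < 111 months: 48 < 111 is true
  has a sponsor letter: yes → true
  interview score ≥ 5: 5 ≥ 5 is true
  invitation letter provided: yes → true
  return ticket booked: yes → true
  NOT criminal record: no → true
  home-ties score = 3: 9 == 3 is false
Combine:
[1.1.1.1] exactly-one(false, true, false) = true
[1.1.1] NOT true = false
[1.1] NOT false = true
[1.2.1.1] false OR true = true
[1.2.1] NOT true = false
[1.2.2] true AND true = true
[1.2] false OR true = true
[1.3.1.1] true AND true = true
[1.3.1.2.1] true OR true OR false = true
[1.3.1.2] NOT true = false
[1.3.1] true → false = false
[1.3] NOT false = true
[1] true AND true AND true = true
[root] NOT true = false
Overall: false → refused

Refused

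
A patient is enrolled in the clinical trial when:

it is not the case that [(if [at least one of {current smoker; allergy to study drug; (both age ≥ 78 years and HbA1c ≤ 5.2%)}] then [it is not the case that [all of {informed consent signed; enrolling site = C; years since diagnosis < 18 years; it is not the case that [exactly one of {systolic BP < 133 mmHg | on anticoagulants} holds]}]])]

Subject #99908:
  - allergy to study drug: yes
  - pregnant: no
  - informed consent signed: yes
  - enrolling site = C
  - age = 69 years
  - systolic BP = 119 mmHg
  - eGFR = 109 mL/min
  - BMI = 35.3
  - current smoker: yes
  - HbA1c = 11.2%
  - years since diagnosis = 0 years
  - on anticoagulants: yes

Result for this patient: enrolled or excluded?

Atomic conditions:
  current smoker: yes → true
  allergy to study drug: yes → true
  age ≥ 78 years: 69 ≥ 78 is false
  HbA1c ≤ 5.2%: 11.2 ≤ 5.2 is false
  informed consent signed: yes → true
  enrolling site = C: C == C is true
  years since diagnosis < 18 years: 0 < 18 is true
  systolic BP < 133 mmHg: 119 < 133 is true
  on anticoagulants: yes → true
Combine:
[1.1.3] false AND false = false
[1.1] true OR true OR false = true
[1.2.1.4.1] exactly-one(true, true) = false
[1.2.1.4] NOT false = true
[1.2.1] true AND true AND true AND true = true
[1.2] NOT true = false
[1] true → false = false
[root] NOT false = true
Overall: true → enrolled

Enrolled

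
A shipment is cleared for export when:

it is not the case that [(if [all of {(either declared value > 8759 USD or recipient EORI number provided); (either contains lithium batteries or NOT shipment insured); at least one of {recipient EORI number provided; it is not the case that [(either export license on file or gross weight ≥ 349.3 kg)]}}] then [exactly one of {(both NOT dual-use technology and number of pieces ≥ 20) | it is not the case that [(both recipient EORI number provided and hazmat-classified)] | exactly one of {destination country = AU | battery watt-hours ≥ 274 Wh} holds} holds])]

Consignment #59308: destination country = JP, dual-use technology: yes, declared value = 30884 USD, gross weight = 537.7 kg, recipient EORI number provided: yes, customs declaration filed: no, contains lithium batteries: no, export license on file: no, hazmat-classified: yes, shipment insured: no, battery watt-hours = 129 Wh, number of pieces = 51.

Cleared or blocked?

Atomic conditions:
  declared value > 8759 USD: 30884 > 8759 is true
  recipient EORI number provided: yes → true
  contains lithium batteries: no → false
  NOT shipment insured: no → true
  export license on file: no → false
  gross weight ≥ 349.3 kg: 537.7 ≥ 349.3 is true
  NOT dual-use technology: yes → false
  number of pieces ≥ 20: 51 ≥ 20 is true
  hazmat-classified: yes → true
  destination country = AU: JP == AU is false
  battery watt-hours ≥ 274 Wh: 129 ≥ 274 is false
Combine:
[1.1.1] true OR true = true
[1.1.2] false OR true = true
[1.1.3.2.1] false OR true = true
[1.1.3.2] NOT true = false
[1.1.3] true OR false = true
[1.1] true AND true AND true = true
[1.2.1] false AND true = false
[1.2.2.1] true AND true = true
[1.2.2] NOT true = false
[1.2.3] exactly-one(false, false) = false
[1.2] exactly-one(false, false, false) = false
[1] true → false = false
[root] NOT false = true
Overall: true → cleared

Cleared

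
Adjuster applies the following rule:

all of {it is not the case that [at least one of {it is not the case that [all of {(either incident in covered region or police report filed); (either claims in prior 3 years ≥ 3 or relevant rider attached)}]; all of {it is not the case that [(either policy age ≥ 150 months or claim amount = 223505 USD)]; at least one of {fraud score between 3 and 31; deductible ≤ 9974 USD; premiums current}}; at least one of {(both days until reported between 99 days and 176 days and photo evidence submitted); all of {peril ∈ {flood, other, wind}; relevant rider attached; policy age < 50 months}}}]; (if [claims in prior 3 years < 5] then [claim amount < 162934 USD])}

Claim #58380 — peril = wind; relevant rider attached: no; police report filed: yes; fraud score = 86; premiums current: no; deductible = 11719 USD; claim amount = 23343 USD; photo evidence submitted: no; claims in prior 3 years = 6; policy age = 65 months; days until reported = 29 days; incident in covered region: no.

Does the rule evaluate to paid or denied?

Paid

Atomic conditions:
  incident in covered region: no → false
  police report filed: yes → true
  claims in prior 3 years ≥ 3: 6 ≥ 3 is true
  relevant rider attached: no → false
  policy age ≥ 150 months: 65 ≥ 150 is false
  claim amount = 223505 USD: 23343 == 223505 is false
  fraud score between 3 and 31: 86 in [3, 31] is false
  deductible ≤ 9974 USD: 11719 ≤ 9974 is false
  premiums current: no → false
  days until reported between 99 days and 176 days: 29 in [99, 176] is false
  photo evidence submitted: no → false
  peril ∈ {flood, other, wind}: wind is in the set → true
  policy age < 50 months: 65 < 50 is false
  claims in prior 3 years < 5: 6 < 5 is false
  claim amount < 162934 USD: 23343 < 162934 is true
Combine:
[1.1.1.1.1] false OR true = true
[1.1.1.1.2] true OR false = true
[1.1.1.1] true AND true = true
[1.1.1] NOT true = false
[1.1.2.1.1] false OR false = false
[1.1.2.1] NOT false = true
[1.1.2.2] false OR false OR false = false
[1.1.2] true AND false = false
[1.1.3.1] false AND false = false
[1.1.3.2] true AND false AND false = false
[1.1.3] false OR false = false
[1.1] false OR false OR false = false
[1] NOT false = true
[2] false → true (antecedent false ⇒ implication holds) = true
[root] true AND true = true
Overall: true → paid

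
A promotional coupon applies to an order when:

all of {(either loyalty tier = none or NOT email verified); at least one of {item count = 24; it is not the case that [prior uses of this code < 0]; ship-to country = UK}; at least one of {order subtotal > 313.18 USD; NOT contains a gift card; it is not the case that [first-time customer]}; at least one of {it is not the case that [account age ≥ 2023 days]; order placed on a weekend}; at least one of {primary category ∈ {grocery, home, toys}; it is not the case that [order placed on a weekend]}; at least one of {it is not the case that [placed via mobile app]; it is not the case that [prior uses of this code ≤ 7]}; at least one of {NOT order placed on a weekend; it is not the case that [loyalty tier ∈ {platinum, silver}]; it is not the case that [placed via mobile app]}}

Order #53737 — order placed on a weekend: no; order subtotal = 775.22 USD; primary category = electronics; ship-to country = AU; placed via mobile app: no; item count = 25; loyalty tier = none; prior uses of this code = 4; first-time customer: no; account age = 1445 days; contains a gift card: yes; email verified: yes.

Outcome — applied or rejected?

Atomic conditions:
  loyalty tier = none: none == none is true
  NOT email verified: yes → false
  item count = 24: 25 == 24 is false
  prior uses of this code < 0: 4 < 0 is false
  ship-to country = UK: AU == UK is false
  order subtotal > 313.18 USD: 775.22 > 313.18 is true
  NOT contains a gift card: yes → false
  first-time customer: no → false
  account age ≥ 2023 days: 1445 ≥ 2023 is false
  order placed on a weekend: no → false
  primary category ∈ {grocery, home, toys}: electronics is not in the set → false
  placed via mobile app: no → false
  prior uses of this code ≤ 7: 4 ≤ 7 is true
  NOT order placed on a weekend: no → true
  loyalty tier ∈ {platinum, silver}: none is not in the set → false
Combine:
[1] true OR false = true
[2.2] NOT false = true
[2] false OR true OR false = true
[3.3] NOT false = true
[3] true OR false OR true = true
[4.1] NOT false = true
[4] true OR false = true
[5.2] NOT false = true
[5] false OR true = true
[6.1] NOT false = true
[6.2] NOT true = false
[6] true OR false = true
[7.2] NOT false = true
[7.3] NOT false = true
[7] true OR true OR true = true
[root] true AND true AND true AND true AND true AND true AND true = true
Overall: true → applied

Applied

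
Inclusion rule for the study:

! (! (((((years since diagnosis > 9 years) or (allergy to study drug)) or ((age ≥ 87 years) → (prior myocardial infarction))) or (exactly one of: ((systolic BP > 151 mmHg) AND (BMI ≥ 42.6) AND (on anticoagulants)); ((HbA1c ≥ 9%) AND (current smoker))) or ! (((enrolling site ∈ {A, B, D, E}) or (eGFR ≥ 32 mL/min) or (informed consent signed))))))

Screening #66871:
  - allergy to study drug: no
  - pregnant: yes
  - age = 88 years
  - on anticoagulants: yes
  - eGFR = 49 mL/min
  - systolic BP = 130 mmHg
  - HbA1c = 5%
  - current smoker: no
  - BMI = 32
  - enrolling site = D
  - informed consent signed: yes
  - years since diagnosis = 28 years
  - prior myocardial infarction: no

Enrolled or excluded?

Enrolled

Atomic conditions:
  years since diagnosis > 9 years: 28 > 9 is true
  allergy to study drug: no → false
  age ≥ 87 years: 88 ≥ 87 is true
  prior myocardial infarction: no → false
  systolic BP > 151 mmHg: 130 > 151 is false
  BMI ≥ 42.6: 32 ≥ 42.6 is false
  on anticoagulants: yes → true
  HbA1c ≥ 9%: 5 ≥ 9 is false
  current smoker: no → false
  enrolling site ∈ {A, B, D, E}: D is in the set → true
  eGFR ≥ 32 mL/min: 49 ≥ 32 is true
  informed consent signed: yes → true
Combine:
[1.1.1.1] true OR false = true
[1.1.1.2] true → false = false
[1.1.1] true OR false = true
[1.1.2.1] false AND false AND true = false
[1.1.2.2] false AND false = false
[1.1.2] exactly-one(false, false) = false
[1.1.3.1] true OR true OR true = true
[1.1.3] NOT true = false
[1.1] true OR false OR false = true
[1] NOT true = false
[root] NOT false = true
Overall: true → enrolled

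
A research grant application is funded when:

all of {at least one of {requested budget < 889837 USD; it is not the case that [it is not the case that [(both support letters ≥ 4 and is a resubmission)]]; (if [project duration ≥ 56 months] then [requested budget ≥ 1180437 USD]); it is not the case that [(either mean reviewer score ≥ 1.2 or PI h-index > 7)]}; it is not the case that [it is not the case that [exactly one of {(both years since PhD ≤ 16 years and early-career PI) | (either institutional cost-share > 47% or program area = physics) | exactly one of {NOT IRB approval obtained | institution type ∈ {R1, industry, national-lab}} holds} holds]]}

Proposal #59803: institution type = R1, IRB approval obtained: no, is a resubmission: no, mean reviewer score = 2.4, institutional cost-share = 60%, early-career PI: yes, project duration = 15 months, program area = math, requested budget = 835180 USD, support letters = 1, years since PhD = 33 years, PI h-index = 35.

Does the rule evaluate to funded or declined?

Funded

Atomic conditions:
  requested budget < 889837 USD: 835180 < 889837 is true
  support letters ≥ 4: 1 ≥ 4 is false
  is a resubmission: no → false
  project duration ≥ 56 months: 15 ≥ 56 is false
  requested budget ≥ 1180437 USD: 835180 ≥ 1180437 is false
  mean reviewer score ≥ 1.2: 2.4 ≥ 1.2 is true
  PI h-index > 7: 35 > 7 is true
  years since PhD ≤ 16 years: 33 ≤ 16 is false
  early-career PI: yes → true
  institutional cost-share > 47%: 60 > 47 is true
  program area = physics: math == physics is false
  NOT IRB approval obtained: no → true
  institution type ∈ {R1, industry, national-lab}: R1 is in the set → true
Combine:
[1.2.1.1] false AND false = false
[1.2.1] NOT false = true
[1.2] NOT true = false
[1.3] false → false (antecedent false ⇒ implication holds) = true
[1.4.1] true OR true = true
[1.4] NOT true = false
[1] true OR false OR true OR false = true
[2.1.1.1] false AND true = false
[2.1.1.2] true OR false = true
[2.1.1.3] exactly-one(true, true) = false
[2.1.1] exactly-one(false, true, false) = true
[2.1] NOT true = false
[2] NOT false = true
[root] true AND true = true
Overall: true → funded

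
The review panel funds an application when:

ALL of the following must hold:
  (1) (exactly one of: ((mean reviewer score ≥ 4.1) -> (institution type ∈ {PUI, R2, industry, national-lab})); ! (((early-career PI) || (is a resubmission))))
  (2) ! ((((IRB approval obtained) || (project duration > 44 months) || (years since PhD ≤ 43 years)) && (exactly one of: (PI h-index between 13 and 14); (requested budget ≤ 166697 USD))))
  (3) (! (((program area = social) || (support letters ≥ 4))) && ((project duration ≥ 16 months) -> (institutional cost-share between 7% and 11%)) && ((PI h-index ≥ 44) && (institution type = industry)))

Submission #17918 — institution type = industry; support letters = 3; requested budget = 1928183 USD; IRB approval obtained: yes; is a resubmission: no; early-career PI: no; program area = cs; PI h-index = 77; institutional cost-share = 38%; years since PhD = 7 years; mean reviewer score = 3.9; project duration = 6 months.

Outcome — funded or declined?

Declined

Atomic conditions:
  mean reviewer score ≥ 4.1: 3.9 ≥ 4.1 is false
  institution type ∈ {PUI, R2, industry, national-lab}: industry is in the set → true
  early-career PI: no → false
  is a resubmission: no → false
  IRB approval obtained: yes → true
  project duration > 44 months: 6 > 44 is false
  years since PhD ≤ 43 years: 7 ≤ 43 is true
  PI h-index between 13 and 14: 77 in [13, 14] is false
  requested budget ≤ 166697 USD: 1928183 ≤ 166697 is false
  program area = social: cs == social is false
  support letters ≥ 4: 3 ≥ 4 is false
  project duration ≥ 16 months: 6 ≥ 16 is false
  institutional cost-share between 7% and 11%: 38 in [7, 11] is false
  PI h-index ≥ 44: 77 ≥ 44 is true
  institution type = industry: industry == industry is true
Combine:
[1.1] false → true (antecedent false ⇒ implication holds) = true
[1.2.1] false OR false = false
[1.2] NOT false = true
[1] exactly-one(true, true) = false
[2.1.1] true OR false OR true = true
[2.1.2] exactly-one(false, false) = false
[2.1] true AND false = false
[2] NOT false = true
[3.1.1] false OR false = false
[3.1] NOT false = true
[3.2] false → false (antecedent false ⇒ implication holds) = true
[3.3] true AND true = true
[3] true AND true AND true = true
[root] false AND true AND true = false
Overall: false → declined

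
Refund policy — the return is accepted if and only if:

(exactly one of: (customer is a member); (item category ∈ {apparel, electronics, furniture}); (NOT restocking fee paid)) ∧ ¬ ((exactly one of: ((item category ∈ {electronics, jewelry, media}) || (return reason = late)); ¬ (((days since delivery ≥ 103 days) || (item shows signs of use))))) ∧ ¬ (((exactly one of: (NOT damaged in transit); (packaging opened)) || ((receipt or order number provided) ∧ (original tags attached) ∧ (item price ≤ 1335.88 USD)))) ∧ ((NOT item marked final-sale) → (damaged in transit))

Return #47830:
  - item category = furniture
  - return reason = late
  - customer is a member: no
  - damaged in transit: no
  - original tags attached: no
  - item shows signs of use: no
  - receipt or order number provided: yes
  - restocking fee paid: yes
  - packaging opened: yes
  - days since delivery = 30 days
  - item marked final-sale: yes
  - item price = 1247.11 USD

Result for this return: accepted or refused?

Atomic conditions:
  customer is a member: no → false
  item category ∈ {apparel, electronics, furniture}: furniture is in the set → true
  NOT restocking fee paid: yes → false
  item category ∈ {electronics, jewelry, media}: furniture is not in the set → false
  return reason = late: late == late is true
  days since delivery ≥ 103 days: 30 ≥ 103 is false
  item shows signs of use: no → false
  NOT damaged in transit: no → true
  packaging opened: yes → true
  receipt or order number provided: yes → true
  original tags attached: no → false
  item price ≤ 1335.88 USD: 1247.11 ≤ 1335.88 is true
  NOT item marked final-sale: yes → false
  damaged in transit: no → false
Combine:
[1] exactly-one(false, true, false) = true
[2.1.1] false OR true = true
[2.1.2.1] false OR false = false
[2.1.2] NOT false = true
[2.1] exactly-one(true, true) = false
[2] NOT false = true
[3.1.1] exactly-one(true, true) = false
[3.1.2] true AND false AND true = false
[3.1] false OR false = false
[3] NOT false = true
[4] false → false (antecedent false ⇒ implication holds) = true
[root] true AND true AND true AND true = true
Overall: true → accepted

Accepted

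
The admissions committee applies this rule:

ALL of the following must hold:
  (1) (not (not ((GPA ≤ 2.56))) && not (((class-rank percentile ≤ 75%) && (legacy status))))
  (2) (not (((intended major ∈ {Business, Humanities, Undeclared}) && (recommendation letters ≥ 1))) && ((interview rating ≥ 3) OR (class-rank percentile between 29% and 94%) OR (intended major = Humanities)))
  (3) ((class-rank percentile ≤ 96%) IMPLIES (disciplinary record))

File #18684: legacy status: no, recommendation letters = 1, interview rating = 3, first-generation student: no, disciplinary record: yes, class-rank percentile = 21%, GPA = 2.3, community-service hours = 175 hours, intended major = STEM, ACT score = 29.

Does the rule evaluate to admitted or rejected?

Atomic conditions:
  GPA ≤ 2.56: 2.3 ≤ 2.56 is true
  class-rank percentile ≤ 75%: 21 ≤ 75 is true
  legacy status: no → false
  intended major ∈ {Business, Humanities, Undeclared}: STEM is not in the set → false
  recommendation letters ≥ 1: 1 ≥ 1 is true
  interview rating ≥ 3: 3 ≥ 3 is true
  class-rank percentile between 29% and 94%: 21 in [29, 94] is false
  intended major = Humanities: STEM == Humanities is false
  class-rank percentile ≤ 96%: 21 ≤ 96 is true
  disciplinary record: yes → true
Combine:
[1.1.1] NOT true = false
[1.1] NOT false = true
[1.2.1] true AND false = false
[1.2] NOT false = true
[1] true AND true = true
[2.1.1] false AND true = false
[2.1] NOT false = true
[2.2] true OR false OR false = true
[2] true AND true = true
[3] true → true = true
[root] true AND true AND true = true
Overall: true → admitted

Admitted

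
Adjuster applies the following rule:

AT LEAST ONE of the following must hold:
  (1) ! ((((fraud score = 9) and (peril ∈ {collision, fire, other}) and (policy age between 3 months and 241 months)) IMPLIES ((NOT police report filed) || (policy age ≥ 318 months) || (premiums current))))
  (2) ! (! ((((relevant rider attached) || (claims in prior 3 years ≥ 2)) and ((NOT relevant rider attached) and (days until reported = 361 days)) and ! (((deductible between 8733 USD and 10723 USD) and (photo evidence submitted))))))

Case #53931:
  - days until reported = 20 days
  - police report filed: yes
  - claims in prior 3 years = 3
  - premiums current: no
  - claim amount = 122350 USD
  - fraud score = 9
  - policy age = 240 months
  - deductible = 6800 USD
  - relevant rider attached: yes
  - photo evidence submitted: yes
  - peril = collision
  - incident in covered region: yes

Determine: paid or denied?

Paid

Atomic conditions:
  fraud score = 9: 9 == 9 is true
  peril ∈ {collision, fire, other}: collision is in the set → true
  policy age between 3 months and 241 months: 240 in [3, 241] is true
  NOT police report filed: yes → false
  policy age ≥ 318 months: 240 ≥ 318 is false
  premiums current: no → false
  relevant rider attached: yes → true
  claims in prior 3 years ≥ 2: 3 ≥ 2 is true
  NOT relevant rider attached: yes → false
  days until reported = 361 days: 20 == 361 is false
  deductible between 8733 USD and 10723 USD: 6800 in [8733, 10723] is false
  photo evidence submitted: yes → true
Combine:
[1.1.1] true AND true AND true = true
[1.1.2] false OR false OR false = false
[1.1] true → false = false
[1] NOT false = true
[2.1.1.1] true OR true = true
[2.1.1.2] false AND false = false
[2.1.1.3.1] false AND true = false
[2.1.1.3] NOT false = true
[2.1.1] true AND false AND true = false
[2.1] NOT false = true
[2] NOT true = false
[root] true OR false = true
Overall: true → paid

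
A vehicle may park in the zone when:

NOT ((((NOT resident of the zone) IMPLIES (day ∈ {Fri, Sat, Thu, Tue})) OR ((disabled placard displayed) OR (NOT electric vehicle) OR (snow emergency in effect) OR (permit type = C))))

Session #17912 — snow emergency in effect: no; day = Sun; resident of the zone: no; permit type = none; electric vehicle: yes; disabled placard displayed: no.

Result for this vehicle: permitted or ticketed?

Atomic conditions:
  NOT resident of the zone: no → true
  day ∈ {Fri, Sat, Thu, Tue}: Sun is not in the set → false
  disabled placard displayed: no → false
  NOT electric vehicle: yes → false
  snow emergency in effect: no → false
  permit type = C: none == C is false
Combine:
[1.1] true → false = false
[1.2] false OR false OR false OR false = false
[1] false OR false = false
[root] NOT false = true
Overall: true → permitted

Permitted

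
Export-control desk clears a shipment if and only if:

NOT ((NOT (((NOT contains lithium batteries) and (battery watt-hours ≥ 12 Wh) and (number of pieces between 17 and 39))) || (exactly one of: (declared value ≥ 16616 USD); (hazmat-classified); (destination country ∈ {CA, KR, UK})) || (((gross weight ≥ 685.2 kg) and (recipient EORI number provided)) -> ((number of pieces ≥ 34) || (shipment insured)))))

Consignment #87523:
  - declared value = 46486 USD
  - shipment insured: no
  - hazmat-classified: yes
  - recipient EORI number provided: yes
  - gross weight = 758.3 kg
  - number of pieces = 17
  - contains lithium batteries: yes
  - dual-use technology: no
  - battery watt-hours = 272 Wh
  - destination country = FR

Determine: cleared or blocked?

Atomic conditions:
  NOT contains lithium batteries: yes → false
  battery watt-hours ≥ 12 Wh: 272 ≥ 12 is true
  number of pieces between 17 and 39: 17 in [17, 39] is true
  declared value ≥ 16616 USD: 46486 ≥ 16616 is true
  hazmat-classified: yes → true
  destination country ∈ {CA, KR, UK}: FR is not in the set → false
  gross weight ≥ 685.2 kg: 758.3 ≥ 685.2 is true
  recipient EORI number provided: yes → true
  number of pieces ≥ 34: 17 ≥ 34 is false
  shipment insured: no → false
Combine:
[1.1.1] false AND true AND true = false
[1.1] NOT false = true
[1.2] exactly-one(true, true, false) = false
[1.3.1] true AND true = true
[1.3.2] false OR false = false
[1.3] true → false = false
[1] true OR false OR false = true
[root] NOT true = false
Overall: false → blocked

Blocked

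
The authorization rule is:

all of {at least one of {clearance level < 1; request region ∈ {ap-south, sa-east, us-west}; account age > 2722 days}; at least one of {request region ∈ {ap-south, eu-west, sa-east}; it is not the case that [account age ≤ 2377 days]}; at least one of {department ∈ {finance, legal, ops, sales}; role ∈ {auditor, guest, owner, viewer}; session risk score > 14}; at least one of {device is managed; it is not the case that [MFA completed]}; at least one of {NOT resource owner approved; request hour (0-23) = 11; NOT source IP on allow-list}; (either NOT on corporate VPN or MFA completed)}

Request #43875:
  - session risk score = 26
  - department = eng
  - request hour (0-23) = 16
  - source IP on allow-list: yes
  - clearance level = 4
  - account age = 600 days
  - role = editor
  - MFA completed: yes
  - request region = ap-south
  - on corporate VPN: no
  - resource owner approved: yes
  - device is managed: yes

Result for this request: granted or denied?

Atomic conditions:
  clearance level < 1: 4 < 1 is false
  request region ∈ {ap-south, sa-east, us-west}: ap-south is in the set → true
  account age > 2722 days: 600 > 2722 is false
  request region ∈ {ap-south, eu-west, sa-east}: ap-south is in the set → true
  account age ≤ 2377 days: 600 ≤ 2377 is true
  department ∈ {finance, legal, ops, sales}: eng is not in the set → false
  role ∈ {auditor, guest, owner, viewer}: editor is not in the set → false
  session risk score > 14: 26 > 14 is true
  device is managed: yes → true
  MFA completed: yes → true
  NOT resource owner approved: yes → false
  request hour (0-23) = 11: 16 == 11 is false
  NOT source IP on allow-list: yes → false
  NOT on corporate VPN: no → true
Combine:
[1] false OR true OR false = true
[2.2] NOT true = false
[2] true OR false = true
[3] false OR false OR true = true
[4.2] NOT true = false
[4] true OR false = true
[5] false OR false OR false = false
[6] true OR true = true
[root] true AND true AND true AND true AND false AND true = false
Overall: false → denied

Denied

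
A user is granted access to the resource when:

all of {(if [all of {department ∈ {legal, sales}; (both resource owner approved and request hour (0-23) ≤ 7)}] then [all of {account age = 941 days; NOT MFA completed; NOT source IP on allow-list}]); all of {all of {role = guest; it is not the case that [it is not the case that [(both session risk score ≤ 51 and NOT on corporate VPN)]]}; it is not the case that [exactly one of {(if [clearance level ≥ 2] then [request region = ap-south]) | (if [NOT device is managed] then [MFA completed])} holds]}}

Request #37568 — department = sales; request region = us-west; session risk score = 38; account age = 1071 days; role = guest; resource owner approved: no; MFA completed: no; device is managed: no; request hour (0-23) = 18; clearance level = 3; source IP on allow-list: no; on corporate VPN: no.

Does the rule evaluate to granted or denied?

Granted

Atomic conditions:
  department ∈ {legal, sales}: sales is in the set → true
  resource owner approved: no → false
  request hour (0-23) ≤ 7: 18 ≤ 7 is false
  account age = 941 days: 1071 == 941 is false
  NOT MFA completed: no → true
  NOT source IP on allow-list: no → true
  role = guest: guest == guest is true
  session risk score ≤ 51: 38 ≤ 51 is true
  NOT on corporate VPN: no → true
  clearance level ≥ 2: 3 ≥ 2 is true
  request region = ap-south: us-west == ap-south is false
  NOT device is managed: no → true
  MFA completed: no → false
Combine:
[1.1.2] false AND false = false
[1.1] true AND false = false
[1.2] false AND true AND true = false
[1] false → false (antecedent false ⇒ implication holds) = true
[2.1.2.1.1] true AND true = true
[2.1.2.1] NOT true = false
[2.1.2] NOT false = true
[2.1] true AND true = true
[2.2.1.1] true → false = false
[2.2.1.2] true → false = false
[2.2.1] exactly-one(false, false) = false
[2.2] NOT false = true
[2] true AND true = true
[root] true AND true = true
Overall: true → granted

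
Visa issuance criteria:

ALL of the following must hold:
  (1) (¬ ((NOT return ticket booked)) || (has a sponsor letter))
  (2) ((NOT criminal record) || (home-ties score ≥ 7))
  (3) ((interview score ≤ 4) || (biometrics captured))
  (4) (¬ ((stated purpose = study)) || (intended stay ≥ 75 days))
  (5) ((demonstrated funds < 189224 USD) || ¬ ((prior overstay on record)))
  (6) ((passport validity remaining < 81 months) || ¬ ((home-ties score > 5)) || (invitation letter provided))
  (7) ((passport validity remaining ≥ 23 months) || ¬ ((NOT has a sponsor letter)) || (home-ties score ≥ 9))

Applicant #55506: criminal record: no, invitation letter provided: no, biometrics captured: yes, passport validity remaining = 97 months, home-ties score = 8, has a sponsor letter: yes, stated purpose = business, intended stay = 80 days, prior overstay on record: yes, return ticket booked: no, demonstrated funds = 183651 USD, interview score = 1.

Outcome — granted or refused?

Atomic conditions:
  NOT return ticket booked: no → true
  has a sponsor letter: yes → true
  NOT criminal record: no → true
  home-ties score ≥ 7: 8 ≥ 7 is true
  interview score ≤ 4: 1 ≤ 4 is true
  biometrics captured: yes → true
  stated purpose = study: business == study is false
  intended stay ≥ 75 days: 80 ≥ 75 is true
  demonstrated funds < 189224 USD: 183651 < 189224 is true
  prior overstay on record: yes → true
  passport validity remaining < 81 months: 97 < 81 is false
  home-ties score > 5: 8 > 5 is true
  invitation letter provided: no → false
  passport validity remaining ≥ 23 months: 97 ≥ 23 is true
  NOT has a sponsor letter: yes → false
  home-ties score ≥ 9: 8 ≥ 9 is false
Combine:
[1.1] NOT true = false
[1] false OR true = true
[2] true OR true = true
[3] true OR true = true
[4.1] NOT false = true
[4] true OR true = true
[5.2] NOT true = false
[5] true OR false = true
[6.2] NOT true = false
[6] false OR false OR false = false
[7.2] NOT false = true
[7] true OR true OR false = true
[root] true AND true AND true AND true AND true AND false AND true = false
Overall: false → refused

Refused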